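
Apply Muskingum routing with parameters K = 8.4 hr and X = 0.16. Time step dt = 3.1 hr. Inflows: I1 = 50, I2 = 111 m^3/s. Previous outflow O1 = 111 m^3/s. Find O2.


Muskingum coefficients:
denom = 2*K*(1-X) + dt = 2*8.4*(1-0.16) + 3.1 = 17.212.
C0 = (dt - 2*K*X)/denom = (3.1 - 2*8.4*0.16)/17.212 = 0.0239.
C1 = (dt + 2*K*X)/denom = (3.1 + 2*8.4*0.16)/17.212 = 0.3363.
C2 = (2*K*(1-X) - dt)/denom = 0.6398.
O2 = C0*I2 + C1*I1 + C2*O1
   = 0.0239*111 + 0.3363*50 + 0.6398*111
   = 90.49 m^3/s.

90.49


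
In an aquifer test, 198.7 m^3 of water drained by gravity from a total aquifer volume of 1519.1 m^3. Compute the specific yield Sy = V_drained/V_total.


Specific yield Sy = Volume drained / Total volume.
Sy = 198.7 / 1519.1
   = 0.1308.

0.1308


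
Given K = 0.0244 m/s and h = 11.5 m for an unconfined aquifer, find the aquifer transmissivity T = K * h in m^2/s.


Transmissivity is defined as T = K * h.
T = 0.0244 * 11.5
  = 0.2806 m^2/s.

0.2806


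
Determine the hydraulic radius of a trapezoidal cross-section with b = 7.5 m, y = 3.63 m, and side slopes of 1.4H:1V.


For a trapezoidal section with side slope z:
A = (b + z*y)*y = (7.5 + 1.4*3.63)*3.63 = 45.673 m^2.
P = b + 2*y*sqrt(1 + z^2) = 7.5 + 2*3.63*sqrt(1 + 1.4^2) = 19.991 m.
R = A/P = 45.673 / 19.991 = 2.2847 m.

2.2847


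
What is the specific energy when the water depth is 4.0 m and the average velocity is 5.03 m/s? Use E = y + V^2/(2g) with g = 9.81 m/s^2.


Specific energy E = y + V^2/(2g).
Velocity head = V^2/(2g) = 5.03^2 / (2*9.81) = 25.3009 / 19.62 = 1.2895 m.
E = 4.0 + 1.2895 = 5.2895 m.

5.2895


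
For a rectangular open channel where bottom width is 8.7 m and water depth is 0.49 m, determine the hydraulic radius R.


For a rectangular section:
Flow area A = b * y = 8.7 * 0.49 = 4.26 m^2.
Wetted perimeter P = b + 2y = 8.7 + 2*0.49 = 9.68 m.
Hydraulic radius R = A/P = 4.26 / 9.68 = 0.4404 m.

0.4404


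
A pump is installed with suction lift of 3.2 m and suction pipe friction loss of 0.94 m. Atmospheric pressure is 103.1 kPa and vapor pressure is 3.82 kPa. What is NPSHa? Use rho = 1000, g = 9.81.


NPSHa = p_atm/(rho*g) - z_s - hf_s - p_vap/(rho*g).
p_atm/(rho*g) = 103.1*1000 / (1000*9.81) = 10.51 m.
p_vap/(rho*g) = 3.82*1000 / (1000*9.81) = 0.389 m.
NPSHa = 10.51 - 3.2 - 0.94 - 0.389
      = 5.98 m.

5.98


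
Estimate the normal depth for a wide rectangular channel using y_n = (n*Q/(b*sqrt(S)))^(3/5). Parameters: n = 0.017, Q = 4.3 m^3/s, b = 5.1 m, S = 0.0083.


We use the wide-channel approximation y_n = (n*Q/(b*sqrt(S)))^(3/5).
sqrt(S) = sqrt(0.0083) = 0.091104.
Numerator: n*Q = 0.017 * 4.3 = 0.0731.
Denominator: b*sqrt(S) = 5.1 * 0.091104 = 0.46463.
arg = 0.1573.
y_n = 0.1573^(3/5) = 0.3297 m.

0.3297


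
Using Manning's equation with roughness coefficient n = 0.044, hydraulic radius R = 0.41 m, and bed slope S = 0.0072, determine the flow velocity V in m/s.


Manning's equation gives V = (1/n) * R^(2/3) * S^(1/2).
First, compute R^(2/3) = 0.41^(2/3) = 0.5519.
Next, S^(1/2) = 0.0072^(1/2) = 0.084853.
Then 1/n = 1/0.044 = 22.73.
V = 22.73 * 0.5519 * 0.084853 = 1.0643 m/s.

1.0643


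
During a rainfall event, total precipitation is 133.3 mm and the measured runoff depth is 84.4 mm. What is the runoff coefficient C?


The runoff coefficient C = runoff depth / rainfall depth.
C = 84.4 / 133.3
  = 0.6332.

0.6332


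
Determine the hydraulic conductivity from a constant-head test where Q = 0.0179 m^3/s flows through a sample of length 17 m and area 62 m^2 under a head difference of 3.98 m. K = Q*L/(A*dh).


From K = Q*L / (A*dh):
Numerator: Q*L = 0.0179 * 17 = 0.3043.
Denominator: A*dh = 62 * 3.98 = 246.76.
K = 0.3043 / 246.76 = 0.001233 m/s.

0.001233


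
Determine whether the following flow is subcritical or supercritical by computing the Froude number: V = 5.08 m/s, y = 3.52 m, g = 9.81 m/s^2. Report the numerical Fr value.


The Froude number is defined as Fr = V / sqrt(g*y).
g*y = 9.81 * 3.52 = 34.5312.
sqrt(g*y) = sqrt(34.5312) = 5.8763.
Fr = 5.08 / 5.8763 = 0.8645.
Since Fr < 1, the flow is subcritical.

0.8645


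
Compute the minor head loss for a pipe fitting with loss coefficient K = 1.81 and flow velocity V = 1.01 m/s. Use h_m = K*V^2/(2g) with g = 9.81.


Minor loss formula: h_m = K * V^2/(2g).
V^2 = 1.01^2 = 1.0201.
V^2/(2g) = 1.0201 / 19.62 = 0.052 m.
h_m = 1.81 * 0.052 = 0.0941 m.

0.0941


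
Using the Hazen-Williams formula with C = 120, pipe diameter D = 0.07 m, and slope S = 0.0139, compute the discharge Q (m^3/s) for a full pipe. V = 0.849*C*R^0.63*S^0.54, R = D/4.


For a full circular pipe, R = D/4 = 0.07/4 = 0.0175 m.
V = 0.849 * 120 * 0.0175^0.63 * 0.0139^0.54
  = 0.849 * 120 * 0.078183 * 0.099364
  = 0.7915 m/s.
Pipe area A = pi*D^2/4 = pi*0.07^2/4 = 0.0038 m^2.
Q = A * V = 0.0038 * 0.7915 = 0.003 m^3/s.

0.003


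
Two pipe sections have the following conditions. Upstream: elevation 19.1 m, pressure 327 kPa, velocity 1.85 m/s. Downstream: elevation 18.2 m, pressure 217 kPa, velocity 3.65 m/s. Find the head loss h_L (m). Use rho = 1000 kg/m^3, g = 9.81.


Total head at each section: H = z + p/(rho*g) + V^2/(2g).
H1 = 19.1 + 327*1000/(1000*9.81) + 1.85^2/(2*9.81)
   = 19.1 + 33.333 + 0.1744
   = 52.608 m.
H2 = 18.2 + 217*1000/(1000*9.81) + 3.65^2/(2*9.81)
   = 18.2 + 22.12 + 0.679
   = 40.999 m.
h_L = H1 - H2 = 52.608 - 40.999 = 11.608 m.

11.608


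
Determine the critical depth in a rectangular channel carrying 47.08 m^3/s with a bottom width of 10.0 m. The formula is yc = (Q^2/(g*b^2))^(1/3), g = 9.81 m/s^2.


Using yc = (Q^2 / (g * b^2))^(1/3):
Q^2 = 47.08^2 = 2216.53.
g * b^2 = 9.81 * 10.0^2 = 9.81 * 100.0 = 981.0.
Q^2 / (g*b^2) = 2216.53 / 981.0 = 2.2595.
yc = 2.2595^(1/3) = 1.3122 m.

1.3122


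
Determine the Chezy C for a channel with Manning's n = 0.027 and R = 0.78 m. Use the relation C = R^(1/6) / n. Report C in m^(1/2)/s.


The Chezy coefficient relates to Manning's n through C = R^(1/6) / n.
R^(1/6) = 0.78^(1/6) = 0.959435.
C = 0.959435 / 0.027 = 35.53 m^(1/2)/s.

35.53


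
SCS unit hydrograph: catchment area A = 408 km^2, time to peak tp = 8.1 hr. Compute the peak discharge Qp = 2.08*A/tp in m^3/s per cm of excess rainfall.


SCS formula: Qp = 2.08 * A / tp.
Qp = 2.08 * 408 / 8.1
   = 848.64 / 8.1
   = 104.77 m^3/s per cm.

104.77


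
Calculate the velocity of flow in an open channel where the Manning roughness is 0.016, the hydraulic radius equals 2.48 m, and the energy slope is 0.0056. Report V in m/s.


Manning's equation gives V = (1/n) * R^(2/3) * S^(1/2).
First, compute R^(2/3) = 2.48^(2/3) = 1.8322.
Next, S^(1/2) = 0.0056^(1/2) = 0.074833.
Then 1/n = 1/0.016 = 62.5.
V = 62.5 * 1.8322 * 0.074833 = 8.5692 m/s.

8.5692


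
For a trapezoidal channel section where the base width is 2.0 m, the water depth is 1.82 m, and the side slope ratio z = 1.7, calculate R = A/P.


For a trapezoidal section with side slope z:
A = (b + z*y)*y = (2.0 + 1.7*1.82)*1.82 = 9.271 m^2.
P = b + 2*y*sqrt(1 + z^2) = 2.0 + 2*1.82*sqrt(1 + 1.7^2) = 9.179 m.
R = A/P = 9.271 / 9.179 = 1.01 m.

1.01


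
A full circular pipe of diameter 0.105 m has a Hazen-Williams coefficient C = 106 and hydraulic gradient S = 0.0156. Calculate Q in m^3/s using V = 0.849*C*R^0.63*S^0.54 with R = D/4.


For a full circular pipe, R = D/4 = 0.105/4 = 0.0262 m.
V = 0.849 * 106 * 0.0262^0.63 * 0.0156^0.54
  = 0.849 * 106 * 0.100937 * 0.105752
  = 0.9606 m/s.
Pipe area A = pi*D^2/4 = pi*0.105^2/4 = 0.0087 m^2.
Q = A * V = 0.0087 * 0.9606 = 0.0083 m^3/s.

0.0083


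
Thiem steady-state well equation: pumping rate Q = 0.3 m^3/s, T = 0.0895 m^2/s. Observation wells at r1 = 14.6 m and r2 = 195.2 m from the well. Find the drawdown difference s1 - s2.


Thiem equation: s1 - s2 = Q/(2*pi*T) * ln(r2/r1).
ln(r2/r1) = ln(195.2/14.6) = 2.593.
Q/(2*pi*T) = 0.3 / (2*pi*0.0895) = 0.3 / 0.5623 = 0.5335.
s1 - s2 = 0.5335 * 2.593 = 1.3833 m.

1.3833


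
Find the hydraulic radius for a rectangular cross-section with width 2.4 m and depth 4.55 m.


For a rectangular section:
Flow area A = b * y = 2.4 * 4.55 = 10.92 m^2.
Wetted perimeter P = b + 2y = 2.4 + 2*4.55 = 11.5 m.
Hydraulic radius R = A/P = 10.92 / 11.5 = 0.9496 m.

0.9496


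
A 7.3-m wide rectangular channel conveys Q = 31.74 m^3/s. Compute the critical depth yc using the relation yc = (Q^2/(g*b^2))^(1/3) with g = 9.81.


Using yc = (Q^2 / (g * b^2))^(1/3):
Q^2 = 31.74^2 = 1007.43.
g * b^2 = 9.81 * 7.3^2 = 9.81 * 53.29 = 522.77.
Q^2 / (g*b^2) = 1007.43 / 522.77 = 1.9271.
yc = 1.9271^(1/3) = 1.2444 m.

1.2444


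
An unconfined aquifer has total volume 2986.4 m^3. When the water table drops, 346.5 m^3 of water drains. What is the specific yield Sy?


Specific yield Sy = Volume drained / Total volume.
Sy = 346.5 / 2986.4
   = 0.116.

0.116


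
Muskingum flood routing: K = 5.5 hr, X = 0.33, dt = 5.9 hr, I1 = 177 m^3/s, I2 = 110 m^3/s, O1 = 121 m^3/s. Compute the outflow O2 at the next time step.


Muskingum coefficients:
denom = 2*K*(1-X) + dt = 2*5.5*(1-0.33) + 5.9 = 13.27.
C0 = (dt - 2*K*X)/denom = (5.9 - 2*5.5*0.33)/13.27 = 0.1711.
C1 = (dt + 2*K*X)/denom = (5.9 + 2*5.5*0.33)/13.27 = 0.7182.
C2 = (2*K*(1-X) - dt)/denom = 0.1108.
O2 = C0*I2 + C1*I1 + C2*O1
   = 0.1711*110 + 0.7182*177 + 0.1108*121
   = 159.34 m^3/s.

159.34


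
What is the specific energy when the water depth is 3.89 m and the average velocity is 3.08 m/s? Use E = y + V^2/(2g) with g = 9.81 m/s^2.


Specific energy E = y + V^2/(2g).
Velocity head = V^2/(2g) = 3.08^2 / (2*9.81) = 9.4864 / 19.62 = 0.4835 m.
E = 3.89 + 0.4835 = 4.3735 m.

4.3735


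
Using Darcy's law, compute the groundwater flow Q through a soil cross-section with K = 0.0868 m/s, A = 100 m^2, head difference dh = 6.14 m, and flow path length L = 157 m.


Darcy's law: Q = K * A * i, where i = dh/L.
Hydraulic gradient i = 6.14 / 157 = 0.039108.
Q = 0.0868 * 100 * 0.039108
  = 0.3395 m^3/s.

0.3395


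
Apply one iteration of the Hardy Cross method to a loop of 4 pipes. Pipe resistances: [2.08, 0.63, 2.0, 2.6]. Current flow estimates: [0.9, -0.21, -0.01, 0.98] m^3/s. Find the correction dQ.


Numerator terms (r*Q*|Q|): 2.08*0.9*|0.9| = 1.6848; 0.63*-0.21*|-0.21| = -0.0278; 2.0*-0.01*|-0.01| = -0.0002; 2.6*0.98*|0.98| = 2.497.
Sum of numerator = 4.1539.
Denominator terms (r*|Q|): 2.08*|0.9| = 1.872; 0.63*|-0.21| = 0.1323; 2.0*|-0.01| = 0.02; 2.6*|0.98| = 2.548.
2 * sum of denominator = 2 * 4.5723 = 9.1446.
dQ = -4.1539 / 9.1446 = -0.4542 m^3/s.

-0.4542


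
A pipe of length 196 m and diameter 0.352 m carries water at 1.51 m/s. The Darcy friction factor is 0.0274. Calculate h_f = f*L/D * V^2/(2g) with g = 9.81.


Darcy-Weisbach equation: h_f = f * (L/D) * V^2/(2g).
f * L/D = 0.0274 * 196/0.352 = 15.2568.
V^2/(2g) = 1.51^2 / (2*9.81) = 2.2801 / 19.62 = 0.1162 m.
h_f = 15.2568 * 0.1162 = 1.773 m.

1.773


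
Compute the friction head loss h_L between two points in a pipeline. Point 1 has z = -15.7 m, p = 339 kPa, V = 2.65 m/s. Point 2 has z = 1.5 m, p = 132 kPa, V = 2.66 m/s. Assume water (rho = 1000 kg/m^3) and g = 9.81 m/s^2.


Total head at each section: H = z + p/(rho*g) + V^2/(2g).
H1 = -15.7 + 339*1000/(1000*9.81) + 2.65^2/(2*9.81)
   = -15.7 + 34.557 + 0.3579
   = 19.215 m.
H2 = 1.5 + 132*1000/(1000*9.81) + 2.66^2/(2*9.81)
   = 1.5 + 13.456 + 0.3606
   = 15.316 m.
h_L = H1 - H2 = 19.215 - 15.316 = 3.898 m.

3.898


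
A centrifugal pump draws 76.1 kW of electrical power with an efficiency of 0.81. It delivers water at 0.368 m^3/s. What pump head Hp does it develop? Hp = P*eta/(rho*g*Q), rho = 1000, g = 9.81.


Pump head formula: Hp = P * eta / (rho * g * Q).
Numerator: P * eta = 76.1 * 1000 * 0.81 = 61641.0 W.
Denominator: rho * g * Q = 1000 * 9.81 * 0.368 = 3610.08.
Hp = 61641.0 / 3610.08 = 17.07 m.

17.07


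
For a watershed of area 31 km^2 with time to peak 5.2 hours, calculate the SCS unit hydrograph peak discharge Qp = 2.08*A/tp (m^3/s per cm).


SCS formula: Qp = 2.08 * A / tp.
Qp = 2.08 * 31 / 5.2
   = 64.48 / 5.2
   = 12.4 m^3/s per cm.

12.4


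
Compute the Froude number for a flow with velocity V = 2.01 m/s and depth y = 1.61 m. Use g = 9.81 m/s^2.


The Froude number is defined as Fr = V / sqrt(g*y).
g*y = 9.81 * 1.61 = 15.7941.
sqrt(g*y) = sqrt(15.7941) = 3.9742.
Fr = 2.01 / 3.9742 = 0.5058.

0.5058


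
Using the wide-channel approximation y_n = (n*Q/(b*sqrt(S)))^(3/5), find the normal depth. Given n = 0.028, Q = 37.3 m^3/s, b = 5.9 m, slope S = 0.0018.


We use the wide-channel approximation y_n = (n*Q/(b*sqrt(S)))^(3/5).
sqrt(S) = sqrt(0.0018) = 0.042426.
Numerator: n*Q = 0.028 * 37.3 = 1.0444.
Denominator: b*sqrt(S) = 5.9 * 0.042426 = 0.250313.
arg = 4.1723.
y_n = 4.1723^(3/5) = 2.3563 m.

2.3563


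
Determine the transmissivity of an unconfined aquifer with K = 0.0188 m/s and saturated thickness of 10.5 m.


Transmissivity is defined as T = K * h.
T = 0.0188 * 10.5
  = 0.1974 m^2/s.

0.1974


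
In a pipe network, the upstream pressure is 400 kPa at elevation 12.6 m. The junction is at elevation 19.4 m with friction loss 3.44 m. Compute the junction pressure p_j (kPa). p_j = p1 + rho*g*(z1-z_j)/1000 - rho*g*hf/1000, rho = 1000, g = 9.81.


Junction pressure: p_j = p1 + rho*g*(z1 - z_j)/1000 - rho*g*hf/1000.
Elevation term = 1000*9.81*(12.6 - 19.4)/1000 = -66.708 kPa.
Friction term = 1000*9.81*3.44/1000 = 33.746 kPa.
p_j = 400 + -66.708 - 33.746 = 299.55 kPa.

299.55


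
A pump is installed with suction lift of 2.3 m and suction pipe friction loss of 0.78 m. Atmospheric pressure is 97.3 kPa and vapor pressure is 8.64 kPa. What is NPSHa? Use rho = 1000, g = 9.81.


NPSHa = p_atm/(rho*g) - z_s - hf_s - p_vap/(rho*g).
p_atm/(rho*g) = 97.3*1000 / (1000*9.81) = 9.918 m.
p_vap/(rho*g) = 8.64*1000 / (1000*9.81) = 0.881 m.
NPSHa = 9.918 - 2.3 - 0.78 - 0.881
      = 5.96 m.

5.96


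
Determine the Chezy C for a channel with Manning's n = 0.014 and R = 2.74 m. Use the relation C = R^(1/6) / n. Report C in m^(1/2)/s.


The Chezy coefficient relates to Manning's n through C = R^(1/6) / n.
R^(1/6) = 2.74^(1/6) = 1.182928.
C = 1.182928 / 0.014 = 84.49 m^(1/2)/s.

84.49


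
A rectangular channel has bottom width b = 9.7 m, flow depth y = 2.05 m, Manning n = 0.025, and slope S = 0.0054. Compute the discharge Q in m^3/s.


For a rectangular channel, the cross-sectional area A = b * y = 9.7 * 2.05 = 19.88 m^2.
The wetted perimeter P = b + 2y = 9.7 + 2*2.05 = 13.8 m.
Hydraulic radius R = A/P = 19.88/13.8 = 1.4409 m.
Velocity V = (1/n)*R^(2/3)*S^(1/2) = (1/0.025)*1.4409^(2/3)*0.0054^(1/2) = 3.7499 m/s.
Discharge Q = A * V = 19.88 * 3.7499 = 74.567 m^3/s.

74.567


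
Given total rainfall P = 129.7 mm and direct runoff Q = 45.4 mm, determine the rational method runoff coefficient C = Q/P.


The runoff coefficient C = runoff depth / rainfall depth.
C = 45.4 / 129.7
  = 0.35.

0.35


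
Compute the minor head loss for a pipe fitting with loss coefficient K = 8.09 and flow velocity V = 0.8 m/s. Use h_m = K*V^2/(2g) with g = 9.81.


Minor loss formula: h_m = K * V^2/(2g).
V^2 = 0.8^2 = 0.64.
V^2/(2g) = 0.64 / 19.62 = 0.0326 m.
h_m = 8.09 * 0.0326 = 0.2639 m.

0.2639


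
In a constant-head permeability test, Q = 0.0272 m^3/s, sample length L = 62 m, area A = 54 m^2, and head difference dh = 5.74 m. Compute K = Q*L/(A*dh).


From K = Q*L / (A*dh):
Numerator: Q*L = 0.0272 * 62 = 1.6864.
Denominator: A*dh = 54 * 5.74 = 309.96.
K = 1.6864 / 309.96 = 0.005441 m/s.

0.005441


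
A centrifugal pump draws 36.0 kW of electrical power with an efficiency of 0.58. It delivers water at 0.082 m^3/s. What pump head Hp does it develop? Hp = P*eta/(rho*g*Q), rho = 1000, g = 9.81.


Pump head formula: Hp = P * eta / (rho * g * Q).
Numerator: P * eta = 36.0 * 1000 * 0.58 = 20880.0 W.
Denominator: rho * g * Q = 1000 * 9.81 * 0.082 = 804.42.
Hp = 20880.0 / 804.42 = 25.96 m.

25.96


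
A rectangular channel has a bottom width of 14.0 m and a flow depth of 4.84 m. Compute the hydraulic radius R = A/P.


For a rectangular section:
Flow area A = b * y = 14.0 * 4.84 = 67.76 m^2.
Wetted perimeter P = b + 2y = 14.0 + 2*4.84 = 23.68 m.
Hydraulic radius R = A/P = 67.76 / 23.68 = 2.8615 m.

2.8615


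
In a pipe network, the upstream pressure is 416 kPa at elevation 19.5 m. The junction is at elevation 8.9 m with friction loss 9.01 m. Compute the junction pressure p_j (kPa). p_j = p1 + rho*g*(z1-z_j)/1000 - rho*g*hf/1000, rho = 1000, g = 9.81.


Junction pressure: p_j = p1 + rho*g*(z1 - z_j)/1000 - rho*g*hf/1000.
Elevation term = 1000*9.81*(19.5 - 8.9)/1000 = 103.986 kPa.
Friction term = 1000*9.81*9.01/1000 = 88.388 kPa.
p_j = 416 + 103.986 - 88.388 = 431.6 kPa.

431.6


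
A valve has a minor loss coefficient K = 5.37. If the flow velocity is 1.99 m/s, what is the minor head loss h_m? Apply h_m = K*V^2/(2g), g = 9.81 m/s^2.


Minor loss formula: h_m = K * V^2/(2g).
V^2 = 1.99^2 = 3.9601.
V^2/(2g) = 3.9601 / 19.62 = 0.2018 m.
h_m = 5.37 * 0.2018 = 1.0839 m.

1.0839


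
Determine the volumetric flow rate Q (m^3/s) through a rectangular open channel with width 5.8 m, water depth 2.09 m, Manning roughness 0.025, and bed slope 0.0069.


For a rectangular channel, the cross-sectional area A = b * y = 5.8 * 2.09 = 12.12 m^2.
The wetted perimeter P = b + 2y = 5.8 + 2*2.09 = 9.98 m.
Hydraulic radius R = A/P = 12.12/9.98 = 1.2146 m.
Velocity V = (1/n)*R^(2/3)*S^(1/2) = (1/0.025)*1.2146^(2/3)*0.0069^(1/2) = 3.7825 m/s.
Discharge Q = A * V = 12.12 * 3.7825 = 45.852 m^3/s.

45.852


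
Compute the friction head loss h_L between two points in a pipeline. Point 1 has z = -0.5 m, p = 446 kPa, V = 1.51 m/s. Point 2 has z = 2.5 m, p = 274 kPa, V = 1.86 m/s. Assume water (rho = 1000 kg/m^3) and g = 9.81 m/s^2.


Total head at each section: H = z + p/(rho*g) + V^2/(2g).
H1 = -0.5 + 446*1000/(1000*9.81) + 1.51^2/(2*9.81)
   = -0.5 + 45.464 + 0.1162
   = 45.08 m.
H2 = 2.5 + 274*1000/(1000*9.81) + 1.86^2/(2*9.81)
   = 2.5 + 27.931 + 0.1763
   = 30.607 m.
h_L = H1 - H2 = 45.08 - 30.607 = 14.473 m.

14.473


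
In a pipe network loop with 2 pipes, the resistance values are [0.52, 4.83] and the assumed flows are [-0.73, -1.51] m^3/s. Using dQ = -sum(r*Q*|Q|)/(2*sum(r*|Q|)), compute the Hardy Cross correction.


Numerator terms (r*Q*|Q|): 0.52*-0.73*|-0.73| = -0.2771; 4.83*-1.51*|-1.51| = -11.0129.
Sum of numerator = -11.29.
Denominator terms (r*|Q|): 0.52*|-0.73| = 0.3796; 4.83*|-1.51| = 7.2933.
2 * sum of denominator = 2 * 7.6729 = 15.3458.
dQ = --11.29 / 15.3458 = 0.7357 m^3/s.

0.7357


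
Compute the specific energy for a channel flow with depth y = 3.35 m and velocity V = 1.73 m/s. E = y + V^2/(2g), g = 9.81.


Specific energy E = y + V^2/(2g).
Velocity head = V^2/(2g) = 1.73^2 / (2*9.81) = 2.9929 / 19.62 = 0.1525 m.
E = 3.35 + 0.1525 = 3.5025 m.

3.5025


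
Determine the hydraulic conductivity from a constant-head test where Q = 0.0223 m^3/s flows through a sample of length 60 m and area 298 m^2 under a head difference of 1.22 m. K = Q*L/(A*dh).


From K = Q*L / (A*dh):
Numerator: Q*L = 0.0223 * 60 = 1.338.
Denominator: A*dh = 298 * 1.22 = 363.56.
K = 1.338 / 363.56 = 0.00368 m/s.

0.00368


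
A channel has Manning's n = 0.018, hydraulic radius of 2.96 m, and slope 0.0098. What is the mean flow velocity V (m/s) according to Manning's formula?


Manning's equation gives V = (1/n) * R^(2/3) * S^(1/2).
First, compute R^(2/3) = 2.96^(2/3) = 2.0616.
Next, S^(1/2) = 0.0098^(1/2) = 0.098995.
Then 1/n = 1/0.018 = 55.56.
V = 55.56 * 2.0616 * 0.098995 = 11.338 m/s.

11.338


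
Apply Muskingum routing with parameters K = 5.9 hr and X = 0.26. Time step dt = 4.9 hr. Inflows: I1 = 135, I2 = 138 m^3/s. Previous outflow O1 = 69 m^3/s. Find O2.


Muskingum coefficients:
denom = 2*K*(1-X) + dt = 2*5.9*(1-0.26) + 4.9 = 13.632.
C0 = (dt - 2*K*X)/denom = (4.9 - 2*5.9*0.26)/13.632 = 0.1344.
C1 = (dt + 2*K*X)/denom = (4.9 + 2*5.9*0.26)/13.632 = 0.5845.
C2 = (2*K*(1-X) - dt)/denom = 0.2811.
O2 = C0*I2 + C1*I1 + C2*O1
   = 0.1344*138 + 0.5845*135 + 0.2811*69
   = 116.85 m^3/s.

116.85


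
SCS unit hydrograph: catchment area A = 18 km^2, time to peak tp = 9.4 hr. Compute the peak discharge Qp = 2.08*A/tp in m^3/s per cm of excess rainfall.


SCS formula: Qp = 2.08 * A / tp.
Qp = 2.08 * 18 / 9.4
   = 37.44 / 9.4
   = 3.98 m^3/s per cm.

3.98


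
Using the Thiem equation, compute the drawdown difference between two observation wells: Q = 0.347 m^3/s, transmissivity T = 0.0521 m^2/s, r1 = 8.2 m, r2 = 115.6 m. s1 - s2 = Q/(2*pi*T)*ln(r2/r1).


Thiem equation: s1 - s2 = Q/(2*pi*T) * ln(r2/r1).
ln(r2/r1) = ln(115.6/8.2) = 2.646.
Q/(2*pi*T) = 0.347 / (2*pi*0.0521) = 0.347 / 0.3274 = 1.06.
s1 - s2 = 1.06 * 2.646 = 2.8048 m.

2.8048


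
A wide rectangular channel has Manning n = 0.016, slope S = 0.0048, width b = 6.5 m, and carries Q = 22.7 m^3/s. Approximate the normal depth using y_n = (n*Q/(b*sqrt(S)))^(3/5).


We use the wide-channel approximation y_n = (n*Q/(b*sqrt(S)))^(3/5).
sqrt(S) = sqrt(0.0048) = 0.069282.
Numerator: n*Q = 0.016 * 22.7 = 0.3632.
Denominator: b*sqrt(S) = 6.5 * 0.069282 = 0.450333.
arg = 0.8065.
y_n = 0.8065^(3/5) = 0.879 m.

0.879


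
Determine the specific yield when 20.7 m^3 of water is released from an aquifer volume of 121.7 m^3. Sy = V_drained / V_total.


Specific yield Sy = Volume drained / Total volume.
Sy = 20.7 / 121.7
   = 0.1701.

0.1701


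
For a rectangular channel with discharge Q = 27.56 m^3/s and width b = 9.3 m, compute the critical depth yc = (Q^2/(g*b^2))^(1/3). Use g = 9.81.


Using yc = (Q^2 / (g * b^2))^(1/3):
Q^2 = 27.56^2 = 759.55.
g * b^2 = 9.81 * 9.3^2 = 9.81 * 86.49 = 848.47.
Q^2 / (g*b^2) = 759.55 / 848.47 = 0.8952.
yc = 0.8952^(1/3) = 0.9638 m.

0.9638


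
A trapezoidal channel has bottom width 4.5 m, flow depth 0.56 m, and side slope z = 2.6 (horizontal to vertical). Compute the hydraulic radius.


For a trapezoidal section with side slope z:
A = (b + z*y)*y = (4.5 + 2.6*0.56)*0.56 = 3.335 m^2.
P = b + 2*y*sqrt(1 + z^2) = 4.5 + 2*0.56*sqrt(1 + 2.6^2) = 7.62 m.
R = A/P = 3.335 / 7.62 = 0.4377 m.

0.4377


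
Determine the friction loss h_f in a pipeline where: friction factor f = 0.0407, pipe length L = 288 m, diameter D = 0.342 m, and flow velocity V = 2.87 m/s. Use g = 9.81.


Darcy-Weisbach equation: h_f = f * (L/D) * V^2/(2g).
f * L/D = 0.0407 * 288/0.342 = 34.2737.
V^2/(2g) = 2.87^2 / (2*9.81) = 8.2369 / 19.62 = 0.4198 m.
h_f = 34.2737 * 0.4198 = 14.389 m.

14.389


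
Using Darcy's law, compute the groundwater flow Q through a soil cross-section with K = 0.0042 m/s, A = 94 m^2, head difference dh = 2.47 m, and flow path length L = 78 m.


Darcy's law: Q = K * A * i, where i = dh/L.
Hydraulic gradient i = 2.47 / 78 = 0.031667.
Q = 0.0042 * 94 * 0.031667
  = 0.0125 m^3/s.

0.0125


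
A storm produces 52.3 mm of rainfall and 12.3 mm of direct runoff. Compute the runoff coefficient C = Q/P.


The runoff coefficient C = runoff depth / rainfall depth.
C = 12.3 / 52.3
  = 0.2352.

0.2352


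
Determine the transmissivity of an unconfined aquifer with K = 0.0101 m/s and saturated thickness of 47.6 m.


Transmissivity is defined as T = K * h.
T = 0.0101 * 47.6
  = 0.4808 m^2/s.

0.4808


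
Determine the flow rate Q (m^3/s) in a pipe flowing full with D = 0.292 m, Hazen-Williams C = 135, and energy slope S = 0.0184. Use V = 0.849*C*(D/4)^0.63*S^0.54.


For a full circular pipe, R = D/4 = 0.292/4 = 0.073 m.
V = 0.849 * 135 * 0.073^0.63 * 0.0184^0.54
  = 0.849 * 135 * 0.192262 * 0.115612
  = 2.5476 m/s.
Pipe area A = pi*D^2/4 = pi*0.292^2/4 = 0.067 m^2.
Q = A * V = 0.067 * 2.5476 = 0.1706 m^3/s.

0.1706


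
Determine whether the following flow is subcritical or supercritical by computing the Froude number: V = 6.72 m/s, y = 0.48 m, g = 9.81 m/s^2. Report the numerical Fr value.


The Froude number is defined as Fr = V / sqrt(g*y).
g*y = 9.81 * 0.48 = 4.7088.
sqrt(g*y) = sqrt(4.7088) = 2.17.
Fr = 6.72 / 2.17 = 3.0968.
Since Fr > 1, the flow is supercritical.

3.0968


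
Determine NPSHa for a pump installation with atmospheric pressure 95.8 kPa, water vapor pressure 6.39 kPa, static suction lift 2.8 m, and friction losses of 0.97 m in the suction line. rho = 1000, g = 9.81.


NPSHa = p_atm/(rho*g) - z_s - hf_s - p_vap/(rho*g).
p_atm/(rho*g) = 95.8*1000 / (1000*9.81) = 9.766 m.
p_vap/(rho*g) = 6.39*1000 / (1000*9.81) = 0.651 m.
NPSHa = 9.766 - 2.8 - 0.97 - 0.651
      = 5.34 m.

5.34


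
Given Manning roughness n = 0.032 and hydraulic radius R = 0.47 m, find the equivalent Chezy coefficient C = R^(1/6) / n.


The Chezy coefficient relates to Manning's n through C = R^(1/6) / n.
R^(1/6) = 0.47^(1/6) = 0.881758.
C = 0.881758 / 0.032 = 27.55 m^(1/2)/s.

27.55


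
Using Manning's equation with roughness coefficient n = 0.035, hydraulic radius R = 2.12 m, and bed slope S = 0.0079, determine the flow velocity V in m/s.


Manning's equation gives V = (1/n) * R^(2/3) * S^(1/2).
First, compute R^(2/3) = 2.12^(2/3) = 1.6503.
Next, S^(1/2) = 0.0079^(1/2) = 0.088882.
Then 1/n = 1/0.035 = 28.57.
V = 28.57 * 1.6503 * 0.088882 = 4.1909 m/s.

4.1909


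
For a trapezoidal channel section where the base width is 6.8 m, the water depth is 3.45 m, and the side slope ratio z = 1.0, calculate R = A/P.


For a trapezoidal section with side slope z:
A = (b + z*y)*y = (6.8 + 1.0*3.45)*3.45 = 35.363 m^2.
P = b + 2*y*sqrt(1 + z^2) = 6.8 + 2*3.45*sqrt(1 + 1.0^2) = 16.558 m.
R = A/P = 35.363 / 16.558 = 2.1357 m.

2.1357


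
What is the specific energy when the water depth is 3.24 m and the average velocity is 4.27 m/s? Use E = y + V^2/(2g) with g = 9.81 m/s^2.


Specific energy E = y + V^2/(2g).
Velocity head = V^2/(2g) = 4.27^2 / (2*9.81) = 18.2329 / 19.62 = 0.9293 m.
E = 3.24 + 0.9293 = 4.1693 m.

4.1693


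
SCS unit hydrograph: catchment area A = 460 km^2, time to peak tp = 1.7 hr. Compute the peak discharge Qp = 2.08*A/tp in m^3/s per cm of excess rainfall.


SCS formula: Qp = 2.08 * A / tp.
Qp = 2.08 * 460 / 1.7
   = 956.8 / 1.7
   = 562.82 m^3/s per cm.

562.82


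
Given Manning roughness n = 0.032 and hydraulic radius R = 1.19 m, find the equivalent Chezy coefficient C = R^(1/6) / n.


The Chezy coefficient relates to Manning's n through C = R^(1/6) / n.
R^(1/6) = 1.19^(1/6) = 1.029417.
C = 1.029417 / 0.032 = 32.17 m^(1/2)/s.

32.17


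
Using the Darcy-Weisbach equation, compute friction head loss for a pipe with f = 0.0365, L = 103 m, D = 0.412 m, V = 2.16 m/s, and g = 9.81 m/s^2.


Darcy-Weisbach equation: h_f = f * (L/D) * V^2/(2g).
f * L/D = 0.0365 * 103/0.412 = 9.125.
V^2/(2g) = 2.16^2 / (2*9.81) = 4.6656 / 19.62 = 0.2378 m.
h_f = 9.125 * 0.2378 = 2.17 m.

2.17


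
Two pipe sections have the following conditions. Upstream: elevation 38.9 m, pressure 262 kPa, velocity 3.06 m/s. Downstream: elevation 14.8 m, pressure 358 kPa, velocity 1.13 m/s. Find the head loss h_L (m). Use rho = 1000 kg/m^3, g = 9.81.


Total head at each section: H = z + p/(rho*g) + V^2/(2g).
H1 = 38.9 + 262*1000/(1000*9.81) + 3.06^2/(2*9.81)
   = 38.9 + 26.707 + 0.4772
   = 66.085 m.
H2 = 14.8 + 358*1000/(1000*9.81) + 1.13^2/(2*9.81)
   = 14.8 + 36.493 + 0.0651
   = 51.358 m.
h_L = H1 - H2 = 66.085 - 51.358 = 14.726 m.

14.726


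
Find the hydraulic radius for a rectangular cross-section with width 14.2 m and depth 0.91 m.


For a rectangular section:
Flow area A = b * y = 14.2 * 0.91 = 12.92 m^2.
Wetted perimeter P = b + 2y = 14.2 + 2*0.91 = 16.02 m.
Hydraulic radius R = A/P = 12.92 / 16.02 = 0.8066 m.

0.8066


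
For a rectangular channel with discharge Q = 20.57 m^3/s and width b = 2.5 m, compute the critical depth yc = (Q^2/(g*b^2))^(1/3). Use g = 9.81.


Using yc = (Q^2 / (g * b^2))^(1/3):
Q^2 = 20.57^2 = 423.12.
g * b^2 = 9.81 * 2.5^2 = 9.81 * 6.25 = 61.31.
Q^2 / (g*b^2) = 423.12 / 61.31 = 6.9013.
yc = 6.9013^(1/3) = 1.9039 m.

1.9039


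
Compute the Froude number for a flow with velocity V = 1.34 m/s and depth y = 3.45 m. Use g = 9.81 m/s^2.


The Froude number is defined as Fr = V / sqrt(g*y).
g*y = 9.81 * 3.45 = 33.8445.
sqrt(g*y) = sqrt(33.8445) = 5.8176.
Fr = 1.34 / 5.8176 = 0.2303.

0.2303


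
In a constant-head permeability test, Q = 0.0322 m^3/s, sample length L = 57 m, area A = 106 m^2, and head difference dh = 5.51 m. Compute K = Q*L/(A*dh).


From K = Q*L / (A*dh):
Numerator: Q*L = 0.0322 * 57 = 1.8354.
Denominator: A*dh = 106 * 5.51 = 584.06.
K = 1.8354 / 584.06 = 0.003142 m/s.

0.003142


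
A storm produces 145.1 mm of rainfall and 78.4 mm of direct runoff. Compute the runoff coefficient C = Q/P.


The runoff coefficient C = runoff depth / rainfall depth.
C = 78.4 / 145.1
  = 0.5403.

0.5403


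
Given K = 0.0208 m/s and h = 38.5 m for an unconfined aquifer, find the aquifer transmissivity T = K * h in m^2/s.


Transmissivity is defined as T = K * h.
T = 0.0208 * 38.5
  = 0.8008 m^2/s.

0.8008


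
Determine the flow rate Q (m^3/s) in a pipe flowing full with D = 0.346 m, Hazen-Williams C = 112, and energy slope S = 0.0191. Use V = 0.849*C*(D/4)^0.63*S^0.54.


For a full circular pipe, R = D/4 = 0.346/4 = 0.0865 m.
V = 0.849 * 112 * 0.0865^0.63 * 0.0191^0.54
  = 0.849 * 112 * 0.213954 * 0.117966
  = 2.4 m/s.
Pipe area A = pi*D^2/4 = pi*0.346^2/4 = 0.094 m^2.
Q = A * V = 0.094 * 2.4 = 0.2257 m^3/s.

0.2257


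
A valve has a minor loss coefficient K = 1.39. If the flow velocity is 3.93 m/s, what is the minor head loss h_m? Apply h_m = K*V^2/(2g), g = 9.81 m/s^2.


Minor loss formula: h_m = K * V^2/(2g).
V^2 = 3.93^2 = 15.4449.
V^2/(2g) = 15.4449 / 19.62 = 0.7872 m.
h_m = 1.39 * 0.7872 = 1.0942 m.

1.0942


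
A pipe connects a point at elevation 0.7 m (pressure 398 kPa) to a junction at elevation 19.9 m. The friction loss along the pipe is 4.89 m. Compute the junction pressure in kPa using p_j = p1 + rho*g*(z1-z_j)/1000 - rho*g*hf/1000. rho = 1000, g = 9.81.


Junction pressure: p_j = p1 + rho*g*(z1 - z_j)/1000 - rho*g*hf/1000.
Elevation term = 1000*9.81*(0.7 - 19.9)/1000 = -188.352 kPa.
Friction term = 1000*9.81*4.89/1000 = 47.971 kPa.
p_j = 398 + -188.352 - 47.971 = 161.68 kPa.

161.68


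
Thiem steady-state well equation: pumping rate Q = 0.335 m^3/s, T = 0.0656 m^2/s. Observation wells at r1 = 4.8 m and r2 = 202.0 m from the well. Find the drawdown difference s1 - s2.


Thiem equation: s1 - s2 = Q/(2*pi*T) * ln(r2/r1).
ln(r2/r1) = ln(202.0/4.8) = 3.7397.
Q/(2*pi*T) = 0.335 / (2*pi*0.0656) = 0.335 / 0.4122 = 0.8128.
s1 - s2 = 0.8128 * 3.7397 = 3.0394 m.

3.0394


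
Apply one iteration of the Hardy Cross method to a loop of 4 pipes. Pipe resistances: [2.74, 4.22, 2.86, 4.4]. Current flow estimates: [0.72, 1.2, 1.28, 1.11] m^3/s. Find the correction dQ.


Numerator terms (r*Q*|Q|): 2.74*0.72*|0.72| = 1.4204; 4.22*1.2*|1.2| = 6.0768; 2.86*1.28*|1.28| = 4.6858; 4.4*1.11*|1.11| = 5.4212.
Sum of numerator = 17.6043.
Denominator terms (r*|Q|): 2.74*|0.72| = 1.9728; 4.22*|1.2| = 5.064; 2.86*|1.28| = 3.6608; 4.4*|1.11| = 4.884.
2 * sum of denominator = 2 * 15.5816 = 31.1632.
dQ = -17.6043 / 31.1632 = -0.5649 m^3/s.

-0.5649


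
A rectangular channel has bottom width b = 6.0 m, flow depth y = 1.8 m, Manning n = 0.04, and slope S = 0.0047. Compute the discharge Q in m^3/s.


For a rectangular channel, the cross-sectional area A = b * y = 6.0 * 1.8 = 10.8 m^2.
The wetted perimeter P = b + 2y = 6.0 + 2*1.8 = 9.6 m.
Hydraulic radius R = A/P = 10.8/9.6 = 1.125 m.
Velocity V = (1/n)*R^(2/3)*S^(1/2) = (1/0.04)*1.125^(2/3)*0.0047^(1/2) = 1.8539 m/s.
Discharge Q = A * V = 10.8 * 1.8539 = 20.022 m^3/s.

20.022


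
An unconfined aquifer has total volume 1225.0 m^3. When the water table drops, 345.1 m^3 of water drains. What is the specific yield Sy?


Specific yield Sy = Volume drained / Total volume.
Sy = 345.1 / 1225.0
   = 0.2817.

0.2817


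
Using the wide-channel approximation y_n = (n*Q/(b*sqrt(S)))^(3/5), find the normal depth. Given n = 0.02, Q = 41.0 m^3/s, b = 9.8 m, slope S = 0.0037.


We use the wide-channel approximation y_n = (n*Q/(b*sqrt(S)))^(3/5).
sqrt(S) = sqrt(0.0037) = 0.060828.
Numerator: n*Q = 0.02 * 41.0 = 0.82.
Denominator: b*sqrt(S) = 9.8 * 0.060828 = 0.596114.
arg = 1.3756.
y_n = 1.3756^(3/5) = 1.2109 m.

1.2109


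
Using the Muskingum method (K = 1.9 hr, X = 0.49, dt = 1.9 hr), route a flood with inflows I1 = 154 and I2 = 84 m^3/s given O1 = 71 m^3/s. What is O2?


Muskingum coefficients:
denom = 2*K*(1-X) + dt = 2*1.9*(1-0.49) + 1.9 = 3.838.
C0 = (dt - 2*K*X)/denom = (1.9 - 2*1.9*0.49)/3.838 = 0.0099.
C1 = (dt + 2*K*X)/denom = (1.9 + 2*1.9*0.49)/3.838 = 0.9802.
C2 = (2*K*(1-X) - dt)/denom = 0.0099.
O2 = C0*I2 + C1*I1 + C2*O1
   = 0.0099*84 + 0.9802*154 + 0.0099*71
   = 152.49 m^3/s.

152.49


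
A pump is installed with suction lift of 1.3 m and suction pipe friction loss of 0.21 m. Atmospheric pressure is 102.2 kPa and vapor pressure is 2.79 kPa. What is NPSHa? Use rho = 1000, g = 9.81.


NPSHa = p_atm/(rho*g) - z_s - hf_s - p_vap/(rho*g).
p_atm/(rho*g) = 102.2*1000 / (1000*9.81) = 10.418 m.
p_vap/(rho*g) = 2.79*1000 / (1000*9.81) = 0.284 m.
NPSHa = 10.418 - 1.3 - 0.21 - 0.284
      = 8.62 m.

8.62


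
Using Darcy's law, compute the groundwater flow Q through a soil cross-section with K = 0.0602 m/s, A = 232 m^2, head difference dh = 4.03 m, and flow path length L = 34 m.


Darcy's law: Q = K * A * i, where i = dh/L.
Hydraulic gradient i = 4.03 / 34 = 0.118529.
Q = 0.0602 * 232 * 0.118529
  = 1.6554 m^3/s.

1.6554


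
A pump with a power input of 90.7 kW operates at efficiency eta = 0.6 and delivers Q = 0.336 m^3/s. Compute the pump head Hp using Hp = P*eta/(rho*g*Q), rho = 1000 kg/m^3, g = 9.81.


Pump head formula: Hp = P * eta / (rho * g * Q).
Numerator: P * eta = 90.7 * 1000 * 0.6 = 54420.0 W.
Denominator: rho * g * Q = 1000 * 9.81 * 0.336 = 3296.16.
Hp = 54420.0 / 3296.16 = 16.51 m.

16.51


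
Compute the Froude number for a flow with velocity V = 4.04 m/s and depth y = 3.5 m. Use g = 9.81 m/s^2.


The Froude number is defined as Fr = V / sqrt(g*y).
g*y = 9.81 * 3.5 = 34.335.
sqrt(g*y) = sqrt(34.335) = 5.8596.
Fr = 4.04 / 5.8596 = 0.6895.

0.6895


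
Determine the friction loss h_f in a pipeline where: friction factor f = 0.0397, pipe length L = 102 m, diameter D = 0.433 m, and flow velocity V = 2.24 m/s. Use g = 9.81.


Darcy-Weisbach equation: h_f = f * (L/D) * V^2/(2g).
f * L/D = 0.0397 * 102/0.433 = 9.352.
V^2/(2g) = 2.24^2 / (2*9.81) = 5.0176 / 19.62 = 0.2557 m.
h_f = 9.352 * 0.2557 = 2.392 m.

2.392


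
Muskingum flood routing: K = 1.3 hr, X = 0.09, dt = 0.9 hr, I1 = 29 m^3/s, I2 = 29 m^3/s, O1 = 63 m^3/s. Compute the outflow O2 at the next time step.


Muskingum coefficients:
denom = 2*K*(1-X) + dt = 2*1.3*(1-0.09) + 0.9 = 3.266.
C0 = (dt - 2*K*X)/denom = (0.9 - 2*1.3*0.09)/3.266 = 0.2039.
C1 = (dt + 2*K*X)/denom = (0.9 + 2*1.3*0.09)/3.266 = 0.3472.
C2 = (2*K*(1-X) - dt)/denom = 0.4489.
O2 = C0*I2 + C1*I1 + C2*O1
   = 0.2039*29 + 0.3472*29 + 0.4489*63
   = 44.26 m^3/s.

44.26


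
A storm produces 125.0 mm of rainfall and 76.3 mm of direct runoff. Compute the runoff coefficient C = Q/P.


The runoff coefficient C = runoff depth / rainfall depth.
C = 76.3 / 125.0
  = 0.6104.

0.6104


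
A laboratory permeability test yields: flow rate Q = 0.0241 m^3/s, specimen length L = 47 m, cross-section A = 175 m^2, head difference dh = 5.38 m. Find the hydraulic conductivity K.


From K = Q*L / (A*dh):
Numerator: Q*L = 0.0241 * 47 = 1.1327.
Denominator: A*dh = 175 * 5.38 = 941.5.
K = 1.1327 / 941.5 = 0.001203 m/s.

0.001203


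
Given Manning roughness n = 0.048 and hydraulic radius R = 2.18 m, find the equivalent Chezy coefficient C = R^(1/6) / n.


The Chezy coefficient relates to Manning's n through C = R^(1/6) / n.
R^(1/6) = 2.18^(1/6) = 1.1387.
C = 1.1387 / 0.048 = 23.72 m^(1/2)/s.

23.72


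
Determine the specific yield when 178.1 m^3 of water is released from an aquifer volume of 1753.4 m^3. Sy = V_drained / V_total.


Specific yield Sy = Volume drained / Total volume.
Sy = 178.1 / 1753.4
   = 0.1016.

0.1016


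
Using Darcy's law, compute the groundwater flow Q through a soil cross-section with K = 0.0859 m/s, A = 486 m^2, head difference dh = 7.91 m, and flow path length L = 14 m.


Darcy's law: Q = K * A * i, where i = dh/L.
Hydraulic gradient i = 7.91 / 14 = 0.565.
Q = 0.0859 * 486 * 0.565
  = 23.5873 m^3/s.

23.5873


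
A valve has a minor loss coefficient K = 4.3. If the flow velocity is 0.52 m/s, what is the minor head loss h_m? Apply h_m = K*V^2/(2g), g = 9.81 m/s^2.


Minor loss formula: h_m = K * V^2/(2g).
V^2 = 0.52^2 = 0.2704.
V^2/(2g) = 0.2704 / 19.62 = 0.0138 m.
h_m = 4.3 * 0.0138 = 0.0593 m.

0.0593


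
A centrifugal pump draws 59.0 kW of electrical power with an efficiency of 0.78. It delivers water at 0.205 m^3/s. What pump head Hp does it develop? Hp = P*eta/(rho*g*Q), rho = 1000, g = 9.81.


Pump head formula: Hp = P * eta / (rho * g * Q).
Numerator: P * eta = 59.0 * 1000 * 0.78 = 46020.0 W.
Denominator: rho * g * Q = 1000 * 9.81 * 0.205 = 2011.05.
Hp = 46020.0 / 2011.05 = 22.88 m.

22.88


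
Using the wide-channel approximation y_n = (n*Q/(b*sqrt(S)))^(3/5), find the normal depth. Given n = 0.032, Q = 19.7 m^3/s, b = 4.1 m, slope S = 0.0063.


We use the wide-channel approximation y_n = (n*Q/(b*sqrt(S)))^(3/5).
sqrt(S) = sqrt(0.0063) = 0.079373.
Numerator: n*Q = 0.032 * 19.7 = 0.6304.
Denominator: b*sqrt(S) = 4.1 * 0.079373 = 0.325429.
arg = 1.9371.
y_n = 1.9371^(3/5) = 1.487 m.

1.487


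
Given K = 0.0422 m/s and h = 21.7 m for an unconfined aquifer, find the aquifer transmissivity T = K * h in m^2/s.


Transmissivity is defined as T = K * h.
T = 0.0422 * 21.7
  = 0.9157 m^2/s.

0.9157


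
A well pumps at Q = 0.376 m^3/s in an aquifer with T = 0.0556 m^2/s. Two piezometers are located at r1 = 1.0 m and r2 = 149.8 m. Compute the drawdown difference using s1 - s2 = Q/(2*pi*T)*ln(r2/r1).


Thiem equation: s1 - s2 = Q/(2*pi*T) * ln(r2/r1).
ln(r2/r1) = ln(149.8/1.0) = 5.0093.
Q/(2*pi*T) = 0.376 / (2*pi*0.0556) = 0.376 / 0.3493 = 1.0763.
s1 - s2 = 1.0763 * 5.0093 = 5.3915 m.

5.3915


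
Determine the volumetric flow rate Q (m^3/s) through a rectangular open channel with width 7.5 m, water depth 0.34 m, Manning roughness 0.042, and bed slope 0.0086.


For a rectangular channel, the cross-sectional area A = b * y = 7.5 * 0.34 = 2.55 m^2.
The wetted perimeter P = b + 2y = 7.5 + 2*0.34 = 8.18 m.
Hydraulic radius R = A/P = 2.55/8.18 = 0.3117 m.
Velocity V = (1/n)*R^(2/3)*S^(1/2) = (1/0.042)*0.3117^(2/3)*0.0086^(1/2) = 1.0151 m/s.
Discharge Q = A * V = 2.55 * 1.0151 = 2.589 m^3/s.

2.589


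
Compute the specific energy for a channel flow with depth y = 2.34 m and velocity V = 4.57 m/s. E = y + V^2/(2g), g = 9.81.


Specific energy E = y + V^2/(2g).
Velocity head = V^2/(2g) = 4.57^2 / (2*9.81) = 20.8849 / 19.62 = 1.0645 m.
E = 2.34 + 1.0645 = 3.4045 m.

3.4045


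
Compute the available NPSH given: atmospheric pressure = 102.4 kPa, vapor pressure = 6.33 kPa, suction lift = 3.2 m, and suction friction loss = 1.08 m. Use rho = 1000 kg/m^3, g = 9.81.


NPSHa = p_atm/(rho*g) - z_s - hf_s - p_vap/(rho*g).
p_atm/(rho*g) = 102.4*1000 / (1000*9.81) = 10.438 m.
p_vap/(rho*g) = 6.33*1000 / (1000*9.81) = 0.645 m.
NPSHa = 10.438 - 3.2 - 1.08 - 0.645
      = 5.51 m.

5.51


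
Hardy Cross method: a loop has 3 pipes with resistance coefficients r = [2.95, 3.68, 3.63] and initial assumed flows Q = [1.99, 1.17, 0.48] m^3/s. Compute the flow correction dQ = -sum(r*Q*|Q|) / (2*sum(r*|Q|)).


Numerator terms (r*Q*|Q|): 2.95*1.99*|1.99| = 11.6823; 3.68*1.17*|1.17| = 5.0376; 3.63*0.48*|0.48| = 0.8364.
Sum of numerator = 17.5562.
Denominator terms (r*|Q|): 2.95*|1.99| = 5.8705; 3.68*|1.17| = 4.3056; 3.63*|0.48| = 1.7424.
2 * sum of denominator = 2 * 11.9185 = 23.837.
dQ = -17.5562 / 23.837 = -0.7365 m^3/s.

-0.7365


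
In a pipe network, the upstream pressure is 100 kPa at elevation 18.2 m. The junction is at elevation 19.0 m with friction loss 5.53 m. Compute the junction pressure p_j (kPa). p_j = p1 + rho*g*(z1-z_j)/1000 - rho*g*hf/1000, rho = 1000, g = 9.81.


Junction pressure: p_j = p1 + rho*g*(z1 - z_j)/1000 - rho*g*hf/1000.
Elevation term = 1000*9.81*(18.2 - 19.0)/1000 = -7.848 kPa.
Friction term = 1000*9.81*5.53/1000 = 54.249 kPa.
p_j = 100 + -7.848 - 54.249 = 37.9 kPa.

37.9
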